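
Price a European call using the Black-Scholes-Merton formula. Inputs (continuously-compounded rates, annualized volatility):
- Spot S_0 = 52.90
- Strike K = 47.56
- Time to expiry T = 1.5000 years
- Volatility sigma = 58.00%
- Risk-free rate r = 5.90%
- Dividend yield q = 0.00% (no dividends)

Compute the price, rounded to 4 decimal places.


d1 = (ln(S/K) + (r - q + 0.5*sigma^2) * T) / (sigma * sqrt(T)) = 0.62956288
d2 = d1 - sigma * sqrt(T) = -0.08078915
exp(-rT) = 0.91530311; exp(-qT) = 1.00000000
C = S_0 * exp(-qT) * N(d1) - K * exp(-rT) * N(d2)
N(d1) = 0.73550969; N(d2) = 0.46780482
C = 52.9000 * 1.00000000 * 0.73550969 - 47.5600 * 0.91530311 * 0.46780482 = 18.5441

Answer: Price = 18.5441


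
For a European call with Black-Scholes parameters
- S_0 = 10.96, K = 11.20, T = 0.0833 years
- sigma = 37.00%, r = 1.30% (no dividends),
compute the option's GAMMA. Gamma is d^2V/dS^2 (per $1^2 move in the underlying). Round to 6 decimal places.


d1 = -0.1393101386; d2 = -0.2460985743
phi(d1) = 0.3950898030; exp(-qT) = 1.0000000000; exp(-rT) = 0.9989176861
Gamma = exp(-qT) * phi(d1) / (S * sigma * sqrt(T)) = 1.0000000000 * 0.3950898030 / (10.9600 * 0.3700 * 0.2886173938) = 0.337568

Answer: Gamma = 0.337568


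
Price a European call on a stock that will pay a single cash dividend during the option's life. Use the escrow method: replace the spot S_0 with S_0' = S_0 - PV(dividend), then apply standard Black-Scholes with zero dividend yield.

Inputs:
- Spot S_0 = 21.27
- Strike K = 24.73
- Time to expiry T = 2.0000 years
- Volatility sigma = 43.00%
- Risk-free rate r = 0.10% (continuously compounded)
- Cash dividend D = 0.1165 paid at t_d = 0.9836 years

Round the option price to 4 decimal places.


Answer: Price = 3.8811

Derivation:
PV(D) = D * exp(-r * t_d) = 0.1165 * 0.99901688 = 0.11638547
S_0' = S_0 - PV(D) = 21.2700 - 0.11638547 = 21.15361453
d1 = (ln(S_0'/K) + (r + sigma^2/2)*T) / (sigma*sqrt(T)) = 0.05047379
d2 = d1 - sigma*sqrt(T) = -0.55763804
exp(-rT) = 0.99800200
N(d1) = 0.52012758; N(d2) = 0.28854579
C = S_0' * N(d1) - K * exp(-rT) * N(d2) = 21.15361453 * 0.52012758 - 24.7300 * 0.99800200 * 0.28854579 = 3.8811


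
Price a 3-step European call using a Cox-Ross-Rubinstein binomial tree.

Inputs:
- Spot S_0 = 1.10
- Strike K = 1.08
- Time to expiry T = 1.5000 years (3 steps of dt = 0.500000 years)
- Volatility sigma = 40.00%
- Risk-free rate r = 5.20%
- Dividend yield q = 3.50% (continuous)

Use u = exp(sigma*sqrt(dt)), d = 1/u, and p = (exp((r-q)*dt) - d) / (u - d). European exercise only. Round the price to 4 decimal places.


dt = T/N = 0.500000
u = exp(sigma*sqrt(dt)) = 1.326896; d = 1/u = 0.753638
p = (exp((r-q)*dt) - d) / (u - d) = 0.444648
Discount per step: exp(-r*dt) = 0.974335
Stock lattice S(k, i) with i counting down-moves:
  k=0: S(0,0) = 1.1000
  k=1: S(1,0) = 1.4596; S(1,1) = 0.8290
  k=2: S(2,0) = 1.9367; S(2,1) = 1.1000; S(2,2) = 0.6248
  k=3: S(3,0) = 2.5698; S(3,1) = 1.4596; S(3,2) = 0.8290; S(3,3) = 0.4708
Terminal payoffs V(N, i) = max(S_T - K, 0):
  V(3,0) = 1.489826; V(3,1) = 0.379586; V(3,2) = 0.000000; V(3,3) = 0.000000
Backward induction: V(k, i) = exp(-r*dt) * [p * V(k+1, i) + (1-p) * V(k+1, i+1)].
  V(2,0) = exp(-r*dt) * [p*1.489826 + (1-p)*0.379586] = 0.850840
  V(2,1) = exp(-r*dt) * [p*0.379586 + (1-p)*0.000000] = 0.164450
  V(2,2) = exp(-r*dt) * [p*0.000000 + (1-p)*0.000000] = 0.000000
  V(1,0) = exp(-r*dt) * [p*0.850840 + (1-p)*0.164450] = 0.457598
  V(1,1) = exp(-r*dt) * [p*0.164450 + (1-p)*0.000000] = 0.071246
  V(0,0) = exp(-r*dt) * [p*0.457598 + (1-p)*0.071246] = 0.236799

Answer: Price = V(0,0) = 0.2368


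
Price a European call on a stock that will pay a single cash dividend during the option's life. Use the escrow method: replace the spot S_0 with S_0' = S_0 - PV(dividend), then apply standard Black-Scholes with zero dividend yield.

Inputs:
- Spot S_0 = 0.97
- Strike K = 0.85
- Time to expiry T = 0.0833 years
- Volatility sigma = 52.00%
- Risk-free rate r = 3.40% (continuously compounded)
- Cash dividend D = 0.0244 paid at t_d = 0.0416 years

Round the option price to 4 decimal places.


Answer: Price = 0.1163

Derivation:
PV(D) = D * exp(-r * t_d) = 0.0244 * 0.99858660 = 0.02436551
S_0' = S_0 - PV(D) = 0.9700 - 0.02436551 = 0.94563449
d1 = (ln(S_0'/K) + (r + sigma^2/2)*T) / (sigma*sqrt(T)) = 0.80432627
d2 = d1 - sigma*sqrt(T) = 0.65424523
exp(-rT) = 0.99717181
N(d1) = 0.78939572; N(d2) = 0.74352309
C = S_0' * N(d1) - K * exp(-rT) * N(d2) = 0.94563449 * 0.78939572 - 0.8500 * 0.99717181 * 0.74352309 = 0.1163


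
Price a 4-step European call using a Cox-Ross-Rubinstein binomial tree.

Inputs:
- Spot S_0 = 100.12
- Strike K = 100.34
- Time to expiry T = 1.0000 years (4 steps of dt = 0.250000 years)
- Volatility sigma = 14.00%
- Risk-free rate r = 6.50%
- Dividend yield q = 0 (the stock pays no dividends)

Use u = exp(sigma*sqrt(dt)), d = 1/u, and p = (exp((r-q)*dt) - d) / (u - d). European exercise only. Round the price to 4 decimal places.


dt = T/N = 0.250000
u = exp(sigma*sqrt(dt)) = 1.072508; d = 1/u = 0.932394
p = (exp((r-q)*dt) - d) / (u - d) = 0.599431
Discount per step: exp(-r*dt) = 0.983881
Stock lattice S(k, i) with i counting down-moves:
  k=0: S(0,0) = 100.1200
  k=1: S(1,0) = 107.3795; S(1,1) = 93.3513
  k=2: S(2,0) = 115.1654; S(2,1) = 100.1200; S(2,2) = 87.0401
  k=3: S(3,0) = 123.5158; S(3,1) = 107.3795; S(3,2) = 93.3513; S(3,3) = 81.1557
  k=4: S(4,0) = 132.4718; S(4,1) = 115.1654; S(4,2) = 100.1200; S(4,3) = 87.0401; S(4,4) = 75.6691
Terminal payoffs V(N, i) = max(S_T - K, 0):
  V(4,0) = 32.131757; V(4,1) = 14.825413; V(4,2) = 0.000000; V(4,3) = 0.000000; V(4,4) = 0.000000
Backward induction: V(k, i) = exp(-r*dt) * [p * V(k+1, i) + (1-p) * V(k+1, i+1)].
  V(3,0) = exp(-r*dt) * [p*32.131757 + (1-p)*14.825413] = 24.793196
  V(3,1) = exp(-r*dt) * [p*14.825413 + (1-p)*0.000000] = 8.743572
  V(3,2) = exp(-r*dt) * [p*0.000000 + (1-p)*0.000000] = 0.000000
  V(3,3) = exp(-r*dt) * [p*0.000000 + (1-p)*0.000000] = 0.000000
  V(2,0) = exp(-r*dt) * [p*24.793196 + (1-p)*8.743572] = 18.068211
  V(2,1) = exp(-r*dt) * [p*8.743572 + (1-p)*0.000000] = 5.156690
  V(2,2) = exp(-r*dt) * [p*0.000000 + (1-p)*0.000000] = 0.000000
  V(1,0) = exp(-r*dt) * [p*18.068211 + (1-p)*5.156690] = 12.688389
  V(1,1) = exp(-r*dt) * [p*5.156690 + (1-p)*0.000000] = 3.041257
  V(0,0) = exp(-r*dt) * [p*12.688389 + (1-p)*3.041257] = 8.681817

Answer: Price = V(0,0) = 8.6818


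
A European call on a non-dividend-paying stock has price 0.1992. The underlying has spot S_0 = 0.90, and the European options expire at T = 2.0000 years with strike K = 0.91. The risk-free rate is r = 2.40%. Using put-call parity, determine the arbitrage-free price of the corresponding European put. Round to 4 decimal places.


Put-call parity: C - P = S_0 * exp(-qT) - K * exp(-rT).
S_0 * exp(-qT) = 0.9000 * 1.00000000 = 0.90000000
K * exp(-rT) = 0.9100 * 0.95313379 = 0.86735175
P = C - S*exp(-qT) + K*exp(-rT)
P = 0.1992 - 0.90000000 + 0.86735175 = 0.1666

Answer: Put price = 0.1666


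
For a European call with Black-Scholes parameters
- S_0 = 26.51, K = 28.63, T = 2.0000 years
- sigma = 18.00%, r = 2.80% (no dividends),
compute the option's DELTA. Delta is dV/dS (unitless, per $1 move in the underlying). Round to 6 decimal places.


Answer: Delta = 0.517965

Derivation:
d1 = 0.0450462422; d2 = -0.2095121991
phi(d1) = 0.3985377260; exp(-qT) = 1.0000000000; exp(-rT) = 0.9455391359
N(d1) = 0.5179647748
Delta = exp(-qT) * N(d1) = 1.0000000000 * 0.5179647748 = 0.517965


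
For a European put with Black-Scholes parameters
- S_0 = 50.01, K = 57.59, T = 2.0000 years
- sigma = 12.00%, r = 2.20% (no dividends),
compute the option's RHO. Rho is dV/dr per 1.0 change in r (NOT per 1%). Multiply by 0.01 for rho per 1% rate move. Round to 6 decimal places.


Answer: Rho = -82.056406

Derivation:
d1 = -0.4874673711; d2 = -0.6571729986
phi(d1) = 0.3542505839; exp(-qT) = 1.0000000000; exp(-rT) = 0.9569539575
N(-d2) = 0.7444651574
Rho = -K*T*exp(-rT)*N(-d2) = -57.5900 * 2.0000 * 0.9569539575 * 0.7444651574 = -82.056406


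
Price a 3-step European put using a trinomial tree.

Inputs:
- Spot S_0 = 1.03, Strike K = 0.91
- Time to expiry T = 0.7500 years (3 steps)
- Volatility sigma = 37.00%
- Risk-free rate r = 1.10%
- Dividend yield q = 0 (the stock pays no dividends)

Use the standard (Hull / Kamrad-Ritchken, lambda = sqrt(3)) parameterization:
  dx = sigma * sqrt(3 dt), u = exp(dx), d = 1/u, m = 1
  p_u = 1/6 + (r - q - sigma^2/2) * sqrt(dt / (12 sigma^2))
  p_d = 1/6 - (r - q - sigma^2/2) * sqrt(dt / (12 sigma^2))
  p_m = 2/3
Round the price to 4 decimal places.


Answer: Price = V(0,0) = 0.0726

Derivation:
dt = T/N = 0.250000; dx = sigma*sqrt(3*dt) = 0.320429
u = exp(dx) = 1.377719; d = 1/u = 0.725837
p_u = 0.144255, p_m = 0.666667, p_d = 0.189078
Discount per step: exp(-r*dt) = 0.997254
Stock lattice S(k, j) with j the centered position index:
  k=0: S(0,+0) = 1.0300
  k=1: S(1,-1) = 0.7476; S(1,+0) = 1.0300; S(1,+1) = 1.4191
  k=2: S(2,-2) = 0.5426; S(2,-1) = 0.7476; S(2,+0) = 1.0300; S(2,+1) = 1.4191; S(2,+2) = 1.9551
  k=3: S(3,-3) = 0.3939; S(3,-2) = 0.5426; S(3,-1) = 0.7476; S(3,+0) = 1.0300; S(3,+1) = 1.4191; S(3,+2) = 1.9551; S(3,+3) = 2.6935
Terminal payoffs V(N, j) = max(K - S_T, 0):
  V(3,-3) = 0.516128; V(3,-2) = 0.367355; V(3,-1) = 0.162388; V(3,+0) = 0.000000; V(3,+1) = 0.000000; V(3,+2) = 0.000000; V(3,+3) = 0.000000
Backward induction: V(k, j) = exp(-r*dt) * [p_u * V(k+1, j+1) + p_m * V(k+1, j) + p_d * V(k+1, j-1)]
  V(2,-2) = exp(-r*dt) * [p_u*0.162388 + p_m*0.367355 + p_d*0.516128] = 0.364912
  V(2,-1) = exp(-r*dt) * [p_u*0.000000 + p_m*0.162388 + p_d*0.367355] = 0.177229
  V(2,+0) = exp(-r*dt) * [p_u*0.000000 + p_m*0.000000 + p_d*0.162388] = 0.030620
  V(2,+1) = exp(-r*dt) * [p_u*0.000000 + p_m*0.000000 + p_d*0.000000] = 0.000000
  V(2,+2) = exp(-r*dt) * [p_u*0.000000 + p_m*0.000000 + p_d*0.000000] = 0.000000
  V(1,-1) = exp(-r*dt) * [p_u*0.030620 + p_m*0.177229 + p_d*0.364912] = 0.191041
  V(1,+0) = exp(-r*dt) * [p_u*0.000000 + p_m*0.030620 + p_d*0.177229] = 0.053775
  V(1,+1) = exp(-r*dt) * [p_u*0.000000 + p_m*0.000000 + p_d*0.030620] = 0.005774
  V(0,+0) = exp(-r*dt) * [p_u*0.005774 + p_m*0.053775 + p_d*0.191041] = 0.072605


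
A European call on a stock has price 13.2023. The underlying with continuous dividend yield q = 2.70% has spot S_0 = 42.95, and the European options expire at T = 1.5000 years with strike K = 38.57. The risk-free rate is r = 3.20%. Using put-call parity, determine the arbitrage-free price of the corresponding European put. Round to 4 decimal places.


Answer: Put price = 8.7194

Derivation:
Put-call parity: C - P = S_0 * exp(-qT) - K * exp(-rT).
S_0 * exp(-qT) = 42.9500 * 0.96030916 = 41.24527862
K * exp(-rT) = 38.5700 * 0.95313379 = 36.76237017
P = C - S*exp(-qT) + K*exp(-rT)
P = 13.2023 - 41.24527862 + 36.76237017 = 8.7194


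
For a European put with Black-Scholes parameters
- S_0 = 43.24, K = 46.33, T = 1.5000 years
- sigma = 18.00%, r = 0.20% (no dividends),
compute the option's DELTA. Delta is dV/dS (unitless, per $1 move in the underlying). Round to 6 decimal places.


d1 = -0.1892625768; d2 = -0.4097166537
phi(d1) = 0.3918607646; exp(-qT) = 1.0000000000; exp(-rT) = 0.9970044955
N(-d1) = 0.5750564877
Delta = -exp(-qT) * N(-d1) = -1.0000000000 * 0.5750564877 = -0.575056

Answer: Delta = -0.575056


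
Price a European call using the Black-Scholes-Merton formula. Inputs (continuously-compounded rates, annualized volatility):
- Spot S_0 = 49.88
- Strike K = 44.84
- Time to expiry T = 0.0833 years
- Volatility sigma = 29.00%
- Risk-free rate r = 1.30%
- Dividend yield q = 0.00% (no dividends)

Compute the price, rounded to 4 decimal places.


d1 = (ln(S/K) + (r - q + 0.5*sigma^2) * T) / (sigma * sqrt(T)) = 1.32743675
d2 = d1 - sigma * sqrt(T) = 1.24373771
exp(-rT) = 0.99891769; exp(-qT) = 1.00000000
C = S_0 * exp(-qT) * N(d1) - K * exp(-rT) * N(d2)
N(d1) = 0.90781788; N(d2) = 0.89320194
C = 49.8800 * 1.00000000 * 0.90781788 - 44.8400 * 0.99891769 * 0.89320194 = 5.2741

Answer: Price = 5.2741


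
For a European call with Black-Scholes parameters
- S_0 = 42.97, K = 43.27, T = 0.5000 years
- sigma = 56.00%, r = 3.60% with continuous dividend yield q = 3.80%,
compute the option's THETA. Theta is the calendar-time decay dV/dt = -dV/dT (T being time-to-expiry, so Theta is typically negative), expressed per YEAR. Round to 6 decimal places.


d1 = 0.1778945391; d2 = -0.2180852584
phi(d1) = 0.3926794037; exp(-qT) = 0.9811793622; exp(-rT) = 0.9821610324
Theta = -S*exp(-qT)*phi(d1)*sigma/(2*sqrt(T)) - r*K*exp(-rT)*N(d2) + q*S*exp(-qT)*N(d1)
N(d1) = 0.5705971002; N(d2) = 0.4136813415; sqrt(T) = 0.7071067812
Term 1 = -42.9700 * 0.9811793622 * 0.3926794037 * 0.5600 / (2 * 0.7071067812) = -6.5557881437
Term 2 = -0.0360 * 43.2700 * 0.9821610324 * 0.4136813415 = -0.6329042739
Term 3 = 0.0380 * 42.9700 * 0.9811793622 * 0.5705971002 = 0.9141698953
Theta = -6.5557881437 + (-0.6329042739) + (0.9141698953) = -6.274523

Answer: Theta = -6.274523


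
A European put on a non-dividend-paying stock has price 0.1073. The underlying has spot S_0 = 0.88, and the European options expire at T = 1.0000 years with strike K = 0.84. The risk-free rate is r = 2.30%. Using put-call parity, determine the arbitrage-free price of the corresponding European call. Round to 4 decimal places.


Answer: Call price = 0.1664

Derivation:
Put-call parity: C - P = S_0 * exp(-qT) - K * exp(-rT).
S_0 * exp(-qT) = 0.8800 * 1.00000000 = 0.88000000
K * exp(-rT) = 0.8400 * 0.97726248 = 0.82090049
C = P + S*exp(-qT) - K*exp(-rT)
C = 0.1073 + 0.88000000 - 0.82090049 = 0.1664


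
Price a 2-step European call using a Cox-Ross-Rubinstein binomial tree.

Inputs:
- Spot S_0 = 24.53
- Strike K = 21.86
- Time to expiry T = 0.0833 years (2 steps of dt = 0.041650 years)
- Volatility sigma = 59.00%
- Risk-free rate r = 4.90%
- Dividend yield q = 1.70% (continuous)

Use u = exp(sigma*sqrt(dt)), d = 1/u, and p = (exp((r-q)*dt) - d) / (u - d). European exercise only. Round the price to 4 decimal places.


Answer: Price = V(0,0) = 3.4313

Derivation:
dt = T/N = 0.041650
u = exp(sigma*sqrt(dt)) = 1.127958; d = 1/u = 0.886558
p = (exp((r-q)*dt) - d) / (u - d) = 0.475459
Discount per step: exp(-r*dt) = 0.997961
Stock lattice S(k, i) with i counting down-moves:
  k=0: S(0,0) = 24.5300
  k=1: S(1,0) = 27.6688; S(1,1) = 21.7473
  k=2: S(2,0) = 31.2093; S(2,1) = 24.5300; S(2,2) = 19.2802
Terminal payoffs V(N, i) = max(S_T - K, 0):
  V(2,0) = 9.349270; V(2,1) = 2.670000; V(2,2) = 0.000000
Backward induction: V(k, i) = exp(-r*dt) * [p * V(k+1, i) + (1-p) * V(k+1, i+1)].
  V(1,0) = exp(-r*dt) * [p*9.349270 + (1-p)*2.670000] = 5.833800
  V(1,1) = exp(-r*dt) * [p*2.670000 + (1-p)*0.000000] = 1.266887
  V(0,0) = exp(-r*dt) * [p*5.833800 + (1-p)*1.266887] = 3.431256


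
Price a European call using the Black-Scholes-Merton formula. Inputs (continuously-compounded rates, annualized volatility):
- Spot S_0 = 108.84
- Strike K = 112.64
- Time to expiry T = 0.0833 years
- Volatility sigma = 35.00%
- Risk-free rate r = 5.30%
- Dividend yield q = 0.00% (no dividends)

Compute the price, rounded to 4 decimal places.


d1 = (ln(S/K) + (r - q + 0.5*sigma^2) * T) / (sigma * sqrt(T)) = -0.24551489
d2 = d1 - sigma * sqrt(T) = -0.34653098
exp(-rT) = 0.99559483; exp(-qT) = 1.00000000
C = S_0 * exp(-qT) * N(d1) - K * exp(-rT) * N(d2)
N(d1) = 0.40302889; N(d2) = 0.36447185
C = 108.8400 * 1.00000000 * 0.40302889 - 112.6400 * 0.99559483 * 0.36447185 = 2.9924

Answer: Price = 2.9924


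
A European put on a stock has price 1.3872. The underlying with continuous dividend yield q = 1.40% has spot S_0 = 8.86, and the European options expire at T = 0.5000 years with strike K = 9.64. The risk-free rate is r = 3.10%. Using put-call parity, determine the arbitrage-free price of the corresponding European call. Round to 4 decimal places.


Put-call parity: C - P = S_0 * exp(-qT) - K * exp(-rT).
S_0 * exp(-qT) = 8.8600 * 0.99302444 = 8.79819656
K * exp(-rT) = 9.6400 * 0.98461951 = 9.49173205
C = P + S*exp(-qT) - K*exp(-rT)
C = 1.3872 + 8.79819656 - 9.49173205 = 0.6937

Answer: Call price = 0.6937


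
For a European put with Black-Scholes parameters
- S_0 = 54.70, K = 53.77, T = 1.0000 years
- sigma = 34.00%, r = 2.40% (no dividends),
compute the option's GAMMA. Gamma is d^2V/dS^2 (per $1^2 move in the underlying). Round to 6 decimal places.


d1 = 0.2910235841; d2 = -0.0489764159
phi(d1) = 0.3824008418; exp(-qT) = 1.0000000000; exp(-rT) = 0.9762857098
Gamma = exp(-qT) * phi(d1) / (S * sigma * sqrt(T)) = 1.0000000000 * 0.3824008418 / (54.7000 * 0.3400 * 1.0000000000) = 0.020561

Answer: Gamma = 0.020561


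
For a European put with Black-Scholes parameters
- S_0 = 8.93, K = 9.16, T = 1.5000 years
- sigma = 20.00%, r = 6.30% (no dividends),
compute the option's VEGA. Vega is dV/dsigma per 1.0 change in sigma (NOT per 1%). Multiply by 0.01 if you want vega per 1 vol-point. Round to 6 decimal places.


Answer: Vega = 4.020553

Derivation:
d1 = 0.4044524640; d2 = 0.1595034897
phi(d1) = 0.3676111963; exp(-qT) = 1.0000000000; exp(-rT) = 0.9098277346
Vega = S * exp(-qT) * phi(d1) * sqrt(T) = 8.9300 * 1.0000000000 * 0.3676111963 * 1.2247448714 = 4.020553


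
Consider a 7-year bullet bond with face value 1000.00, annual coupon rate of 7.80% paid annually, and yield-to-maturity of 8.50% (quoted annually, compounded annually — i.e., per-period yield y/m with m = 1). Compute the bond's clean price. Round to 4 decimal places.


Answer: Price = 964.1704

Derivation:
Coupon per period c = face * coupon_rate / m = 78.000000
Periods per year m = 1; per-period yield y/m = 0.085000
Number of cashflows N = 7
Cashflows (t years, CF_t, discount factor 1/(1+y/m)^(m*t), PV):
  t = 1.0000: CF_t = 78.000000, DF = 0.921659, PV = 71.889401
  t = 2.0000: CF_t = 78.000000, DF = 0.849455, PV = 66.257512
  t = 3.0000: CF_t = 78.000000, DF = 0.782908, PV = 61.066832
  t = 4.0000: CF_t = 78.000000, DF = 0.721574, PV = 56.282794
  t = 5.0000: CF_t = 78.000000, DF = 0.665045, PV = 51.873543
  t = 6.0000: CF_t = 78.000000, DF = 0.612945, PV = 47.809717
  t = 7.0000: CF_t = 1078.000000, DF = 0.564926, PV = 608.990606
Price P = sum_t PV_t = 964.170405


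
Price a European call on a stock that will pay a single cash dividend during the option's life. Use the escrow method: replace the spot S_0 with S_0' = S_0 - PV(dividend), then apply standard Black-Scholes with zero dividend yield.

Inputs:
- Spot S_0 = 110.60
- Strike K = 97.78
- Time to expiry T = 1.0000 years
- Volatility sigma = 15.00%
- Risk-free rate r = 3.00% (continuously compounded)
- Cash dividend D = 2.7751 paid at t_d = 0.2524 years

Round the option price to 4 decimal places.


PV(D) = D * exp(-r * t_d) = 2.7751 * 0.99245660 = 2.75416630
S_0' = S_0 - PV(D) = 110.6000 - 2.75416630 = 107.84583370
d1 = (ln(S_0'/K) + (r + sigma^2/2)*T) / (sigma*sqrt(T)) = 0.92821790
d2 = d1 - sigma*sqrt(T) = 0.77821790
exp(-rT) = 0.97044553
N(d1) = 0.82335272; N(d2) = 0.78177972
C = S_0' * N(d1) - K * exp(-rT) * N(d2) = 107.84583370 * 0.82335272 - 97.7800 * 0.97044553 * 0.78177972 = 14.6120

Answer: Price = 14.6120


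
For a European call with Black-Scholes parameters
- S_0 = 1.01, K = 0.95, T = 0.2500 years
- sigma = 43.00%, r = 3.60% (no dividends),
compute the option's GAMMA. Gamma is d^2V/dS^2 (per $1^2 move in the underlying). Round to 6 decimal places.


d1 = 0.4342145360; d2 = 0.2192145360
phi(d1) = 0.3630518328; exp(-qT) = 1.0000000000; exp(-rT) = 0.9910403788
Gamma = exp(-qT) * phi(d1) / (S * sigma * sqrt(T)) = 1.0000000000 * 0.3630518328 / (1.0100 * 0.4300 * 0.5000000000) = 1.671894

Answer: Gamma = 1.671894


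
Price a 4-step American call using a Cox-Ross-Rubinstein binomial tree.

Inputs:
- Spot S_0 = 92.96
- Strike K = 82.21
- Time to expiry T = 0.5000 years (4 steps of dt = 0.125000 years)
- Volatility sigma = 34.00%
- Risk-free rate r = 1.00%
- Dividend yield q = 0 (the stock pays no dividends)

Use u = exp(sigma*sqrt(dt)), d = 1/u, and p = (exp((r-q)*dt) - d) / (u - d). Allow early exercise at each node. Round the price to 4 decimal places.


dt = T/N = 0.125000
u = exp(sigma*sqrt(dt)) = 1.127732; d = 1/u = 0.886736
p = (exp((r-q)*dt) - d) / (u - d) = 0.475174
Discount per step: exp(-r*dt) = 0.998751
Stock lattice S(k, i) with i counting down-moves:
  k=0: S(0,0) = 92.9600
  k=1: S(1,0) = 104.8339; S(1,1) = 82.4310
  k=2: S(2,0) = 118.2245; S(2,1) = 92.9600; S(2,2) = 73.0945
  k=3: S(3,0) = 133.3255; S(3,1) = 104.8339; S(3,2) = 82.4310; S(3,3) = 64.8155
  k=4: S(4,0) = 150.3554; S(4,1) = 118.2245; S(4,2) = 92.9600; S(4,3) = 73.0945; S(4,4) = 57.4742
Terminal payoffs V(N, i) = max(S_T - K, 0):
  V(4,0) = 68.145412; V(4,1) = 36.014528; V(4,2) = 10.750000; V(4,3) = 0.000000; V(4,4) = 0.000000
Backward induction: V(k, i) = exp(-r*dt) * [p * V(k+1, i) + (1-p) * V(k+1, i+1)]; then take max(V_cont, immediate exercise) for American.
  V(3,0) = exp(-r*dt) * [p*68.145412 + (1-p)*36.014528] = 51.218231; exercise = 51.115533; V(3,0) = max -> 51.218231
  V(3,1) = exp(-r*dt) * [p*36.014528 + (1-p)*10.750000] = 22.726625; exercise = 22.623927; V(3,1) = max -> 22.726625
  V(3,2) = exp(-r*dt) * [p*10.750000 + (1-p)*0.000000] = 5.101741; exercise = 0.220964; V(3,2) = max -> 5.101741
  V(3,3) = exp(-r*dt) * [p*0.000000 + (1-p)*0.000000] = 0.000000; exercise = 0.000000; V(3,3) = max -> 0.000000
  V(2,0) = exp(-r*dt) * [p*51.218231 + (1-p)*22.726625] = 36.219797; exercise = 36.014528; V(2,0) = max -> 36.219797
  V(2,1) = exp(-r*dt) * [p*22.726625 + (1-p)*5.101741] = 13.459795; exercise = 10.750000; V(2,1) = max -> 13.459795
  V(2,2) = exp(-r*dt) * [p*5.101741 + (1-p)*0.000000] = 2.421187; exercise = 0.000000; V(2,2) = max -> 2.421187
  V(1,0) = exp(-r*dt) * [p*36.219797 + (1-p)*13.459795] = 24.244435; exercise = 22.623927; V(1,0) = max -> 24.244435
  V(1,1) = exp(-r*dt) * [p*13.459795 + (1-p)*2.421187] = 7.656871; exercise = 0.220964; V(1,1) = max -> 7.656871
  V(0,0) = exp(-r*dt) * [p*24.244435 + (1-p)*7.656871] = 15.519441; exercise = 10.750000; V(0,0) = max -> 15.519441

Answer: Price = V(0,0) = 15.5194


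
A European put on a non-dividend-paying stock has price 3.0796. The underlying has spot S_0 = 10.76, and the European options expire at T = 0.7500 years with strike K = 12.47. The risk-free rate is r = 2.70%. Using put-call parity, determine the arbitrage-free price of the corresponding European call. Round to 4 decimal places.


Put-call parity: C - P = S_0 * exp(-qT) - K * exp(-rT).
S_0 * exp(-qT) = 10.7600 * 1.00000000 = 10.76000000
K * exp(-rT) = 12.4700 * 0.97995365 = 12.22002207
C = P + S*exp(-qT) - K*exp(-rT)
C = 3.0796 + 10.76000000 - 12.22002207 = 1.6196

Answer: Call price = 1.6196


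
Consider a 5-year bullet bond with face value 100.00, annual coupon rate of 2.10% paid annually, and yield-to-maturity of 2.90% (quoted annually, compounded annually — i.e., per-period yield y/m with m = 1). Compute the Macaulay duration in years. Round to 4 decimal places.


Coupon per period c = face * coupon_rate / m = 2.100000
Periods per year m = 1; per-period yield y/m = 0.029000
Number of cashflows N = 5
Cashflows (t years, CF_t, discount factor 1/(1+y/m)^(m*t), PV):
  t = 1.0000: CF_t = 2.100000, DF = 0.971817, PV = 2.040816
  t = 2.0000: CF_t = 2.100000, DF = 0.944429, PV = 1.983301
  t = 3.0000: CF_t = 2.100000, DF = 0.917812, PV = 1.927406
  t = 4.0000: CF_t = 2.100000, DF = 0.891946, PV = 1.873086
  t = 5.0000: CF_t = 102.100000, DF = 0.866808, PV = 88.501141
Price P = sum_t PV_t = 96.325750
Macaulay numerator sum_t t * PV_t:
  t * PV_t at t = 1.0000: 2.040816
  t * PV_t at t = 2.0000: 3.966601
  t * PV_t at t = 3.0000: 5.782218
  t * PV_t at t = 4.0000: 7.492345
  t * PV_t at t = 5.0000: 442.505703
Macaulay duration D = (sum_t t * PV_t) / P = 461.787684 / 96.325750 = 4.794021

Answer: Macaulay duration = 4.7940 years


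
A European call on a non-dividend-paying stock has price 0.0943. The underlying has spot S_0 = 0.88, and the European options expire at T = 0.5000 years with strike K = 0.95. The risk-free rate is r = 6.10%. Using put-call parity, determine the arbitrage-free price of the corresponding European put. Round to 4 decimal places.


Put-call parity: C - P = S_0 * exp(-qT) - K * exp(-rT).
S_0 * exp(-qT) = 0.8800 * 1.00000000 = 0.88000000
K * exp(-rT) = 0.9500 * 0.96996043 = 0.92146241
P = C - S*exp(-qT) + K*exp(-rT)
P = 0.0943 - 0.88000000 + 0.92146241 = 0.1358

Answer: Put price = 0.1358


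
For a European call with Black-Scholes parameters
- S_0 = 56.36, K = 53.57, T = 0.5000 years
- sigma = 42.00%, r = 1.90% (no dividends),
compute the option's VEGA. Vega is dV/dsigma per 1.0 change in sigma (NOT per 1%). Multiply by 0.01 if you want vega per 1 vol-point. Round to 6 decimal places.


Answer: Vega = 14.946763

Derivation:
d1 = 0.3514336769; d2 = 0.0544488288
phi(d1) = 0.3750517180; exp(-qT) = 1.0000000000; exp(-rT) = 0.9905449824
Vega = S * exp(-qT) * phi(d1) * sqrt(T) = 56.3600 * 1.0000000000 * 0.3750517180 * 0.7071067812 = 14.946763


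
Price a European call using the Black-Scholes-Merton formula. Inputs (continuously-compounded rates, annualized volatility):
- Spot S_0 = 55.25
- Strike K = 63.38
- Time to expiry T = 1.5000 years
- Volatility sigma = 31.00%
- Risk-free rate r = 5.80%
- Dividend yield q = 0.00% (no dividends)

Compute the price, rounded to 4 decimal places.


d1 = (ln(S/K) + (r - q + 0.5*sigma^2) * T) / (sigma * sqrt(T)) = 0.05740494
d2 = d1 - sigma * sqrt(T) = -0.32226597
exp(-rT) = 0.91667710; exp(-qT) = 1.00000000
C = S_0 * exp(-qT) * N(d1) - K * exp(-rT) * N(d2)
N(d1) = 0.52288869; N(d2) = 0.37362561
C = 55.2500 * 1.00000000 * 0.52288869 - 63.3800 * 0.91667710 * 0.37362561 = 7.1823

Answer: Price = 7.1823


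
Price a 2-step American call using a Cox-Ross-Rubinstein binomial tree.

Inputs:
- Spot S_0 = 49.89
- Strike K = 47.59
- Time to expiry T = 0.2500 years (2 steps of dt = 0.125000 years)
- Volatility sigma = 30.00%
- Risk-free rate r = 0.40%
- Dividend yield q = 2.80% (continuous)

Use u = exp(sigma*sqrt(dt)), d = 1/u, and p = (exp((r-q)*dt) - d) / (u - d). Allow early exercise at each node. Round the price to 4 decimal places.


Answer: Price = V(0,0) = 4.1901

Derivation:
dt = T/N = 0.125000
u = exp(sigma*sqrt(dt)) = 1.111895; d = 1/u = 0.899365
p = (exp((r-q)*dt) - d) / (u - d) = 0.459414
Discount per step: exp(-r*dt) = 0.999500
Stock lattice S(k, i) with i counting down-moves:
  k=0: S(0,0) = 49.8900
  k=1: S(1,0) = 55.4725; S(1,1) = 44.8693
  k=2: S(2,0) = 61.6796; S(2,1) = 49.8900; S(2,2) = 40.3539
Terminal payoffs V(N, i) = max(S_T - K, 0):
  V(2,0) = 14.089561; V(2,1) = 2.300000; V(2,2) = 0.000000
Backward induction: V(k, i) = exp(-r*dt) * [p * V(k+1, i) + (1-p) * V(k+1, i+1)]; then take max(V_cont, immediate exercise) for American.
  V(1,0) = exp(-r*dt) * [p*14.089561 + (1-p)*2.300000] = 7.712430; exercise = 7.882455; V(1,0) = max -> 7.882455
  V(1,1) = exp(-r*dt) * [p*2.300000 + (1-p)*0.000000] = 1.056124; exercise = 0.000000; V(1,1) = max -> 1.056124
  V(0,0) = exp(-r*dt) * [p*7.882455 + (1-p)*1.056124] = 4.190139; exercise = 2.300000; V(0,0) = max -> 4.190139


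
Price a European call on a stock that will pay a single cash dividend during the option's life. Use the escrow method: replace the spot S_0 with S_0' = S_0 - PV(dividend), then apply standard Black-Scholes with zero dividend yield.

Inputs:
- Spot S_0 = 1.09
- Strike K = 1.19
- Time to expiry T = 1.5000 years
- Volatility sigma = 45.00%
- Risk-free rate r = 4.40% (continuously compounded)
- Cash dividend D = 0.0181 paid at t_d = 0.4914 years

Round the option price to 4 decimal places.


PV(D) = D * exp(-r * t_d) = 0.0181 * 0.97861047 = 0.01771285
S_0' = S_0 - PV(D) = 1.0900 - 0.01771285 = 1.07228715
d1 = (ln(S_0'/K) + (r + sigma^2/2)*T) / (sigma*sqrt(T)) = 0.20632975
d2 = d1 - sigma*sqrt(T) = -0.34480545
exp(-rT) = 0.93613086
N(d1) = 0.58173333; N(d2) = 0.36512032
C = S_0' * N(d1) - K * exp(-rT) * N(d2) = 1.07228715 * 0.58173333 - 1.1900 * 0.93613086 * 0.36512032 = 0.2170

Answer: Price = 0.2170


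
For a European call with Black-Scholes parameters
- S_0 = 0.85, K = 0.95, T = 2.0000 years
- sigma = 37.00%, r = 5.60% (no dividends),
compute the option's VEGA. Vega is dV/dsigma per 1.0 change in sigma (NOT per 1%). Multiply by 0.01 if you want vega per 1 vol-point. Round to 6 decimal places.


d1 = 0.2631093973; d2 = -0.2601496208
phi(d1) = 0.3853698291; exp(-qT) = 1.0000000000; exp(-rT) = 0.8940442575
Vega = S * exp(-qT) * phi(d1) * sqrt(T) = 0.8500 * 1.0000000000 * 0.3853698291 * 1.4142135624 = 0.463246

Answer: Vega = 0.463246


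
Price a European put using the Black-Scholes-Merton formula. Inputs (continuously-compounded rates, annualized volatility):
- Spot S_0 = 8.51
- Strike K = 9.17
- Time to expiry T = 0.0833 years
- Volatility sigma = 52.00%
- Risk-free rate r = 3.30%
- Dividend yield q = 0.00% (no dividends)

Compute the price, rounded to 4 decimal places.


Answer: Price = 0.9048

Derivation:
d1 = (ln(S/K) + (r - q + 0.5*sigma^2) * T) / (sigma * sqrt(T)) = -0.40434343
d2 = d1 - sigma * sqrt(T) = -0.55442447
exp(-rT) = 0.99725487; exp(-qT) = 1.00000000
P = K * exp(-rT) * N(-d2) - S_0 * exp(-qT) * N(-d1)
N(-d1) = 0.65701990; N(-d2) = 0.71035581
P = 9.1700 * 0.99725487 * 0.71035581 - 8.5100 * 1.00000000 * 0.65701990 = 0.9048


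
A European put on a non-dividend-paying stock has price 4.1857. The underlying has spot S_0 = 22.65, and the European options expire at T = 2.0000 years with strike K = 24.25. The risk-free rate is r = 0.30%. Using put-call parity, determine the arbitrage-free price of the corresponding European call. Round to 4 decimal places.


Answer: Call price = 2.7308

Derivation:
Put-call parity: C - P = S_0 * exp(-qT) - K * exp(-rT).
S_0 * exp(-qT) = 22.6500 * 1.00000000 = 22.65000000
K * exp(-rT) = 24.2500 * 0.99401796 = 24.10493563
C = P + S*exp(-qT) - K*exp(-rT)
C = 4.1857 + 22.65000000 - 24.10493563 = 2.7308


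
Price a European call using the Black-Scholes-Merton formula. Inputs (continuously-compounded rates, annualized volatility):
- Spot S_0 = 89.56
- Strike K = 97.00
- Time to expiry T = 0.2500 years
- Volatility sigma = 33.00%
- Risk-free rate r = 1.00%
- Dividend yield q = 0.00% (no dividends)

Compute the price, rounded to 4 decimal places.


d1 = (ln(S/K) + (r - q + 0.5*sigma^2) * T) / (sigma * sqrt(T)) = -0.38599810
d2 = d1 - sigma * sqrt(T) = -0.55099810
exp(-rT) = 0.99750312; exp(-qT) = 1.00000000
C = S_0 * exp(-qT) * N(d1) - K * exp(-rT) * N(d2)
N(d1) = 0.34974904; N(d2) = 0.29081749
C = 89.5600 * 1.00000000 * 0.34974904 - 97.0000 * 0.99750312 * 0.29081749 = 3.1847

Answer: Price = 3.1847


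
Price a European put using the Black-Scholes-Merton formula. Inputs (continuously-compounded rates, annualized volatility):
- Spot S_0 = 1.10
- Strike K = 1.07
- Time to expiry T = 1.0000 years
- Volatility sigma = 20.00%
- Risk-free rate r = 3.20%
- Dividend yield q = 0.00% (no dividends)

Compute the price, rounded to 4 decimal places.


Answer: Price = 0.0570

Derivation:
d1 = (ln(S/K) + (r - q + 0.5*sigma^2) * T) / (sigma * sqrt(T)) = 0.39825766
d2 = d1 - sigma * sqrt(T) = 0.19825766
exp(-rT) = 0.96850658; exp(-qT) = 1.00000000
P = K * exp(-rT) * N(-d2) - S_0 * exp(-qT) * N(-d1)
N(-d1) = 0.34522013; N(-d2) = 0.42142174
P = 1.0700 * 0.96850658 * 0.42142174 - 1.1000 * 1.00000000 * 0.34522013 = 0.0570


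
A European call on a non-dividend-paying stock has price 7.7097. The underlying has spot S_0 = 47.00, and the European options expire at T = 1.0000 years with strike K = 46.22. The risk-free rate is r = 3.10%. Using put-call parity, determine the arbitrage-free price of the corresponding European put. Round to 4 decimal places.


Put-call parity: C - P = S_0 * exp(-qT) - K * exp(-rT).
S_0 * exp(-qT) = 47.0000 * 1.00000000 = 47.00000000
K * exp(-rT) = 46.2200 * 0.96947557 = 44.80916099
P = C - S*exp(-qT) + K*exp(-rT)
P = 7.7097 - 47.00000000 + 44.80916099 = 5.5189

Answer: Put price = 5.5189


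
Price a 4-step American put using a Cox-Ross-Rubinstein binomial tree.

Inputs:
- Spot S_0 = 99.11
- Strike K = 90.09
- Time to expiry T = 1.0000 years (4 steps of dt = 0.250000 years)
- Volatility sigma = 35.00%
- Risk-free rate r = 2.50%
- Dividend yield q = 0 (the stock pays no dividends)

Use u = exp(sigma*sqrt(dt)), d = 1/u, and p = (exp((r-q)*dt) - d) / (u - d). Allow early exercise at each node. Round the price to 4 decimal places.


dt = T/N = 0.250000
u = exp(sigma*sqrt(dt)) = 1.191246; d = 1/u = 0.839457
p = (exp((r-q)*dt) - d) / (u - d) = 0.474183
Discount per step: exp(-r*dt) = 0.993769
Stock lattice S(k, i) with i counting down-moves:
  k=0: S(0,0) = 99.1100
  k=1: S(1,0) = 118.0644; S(1,1) = 83.1986
  k=2: S(2,0) = 140.6438; S(2,1) = 99.1100; S(2,2) = 69.8416
  k=3: S(3,0) = 167.5414; S(3,1) = 118.0644; S(3,2) = 83.1986; S(3,3) = 58.6291
  k=4: S(4,0) = 199.5830; S(4,1) = 140.6438; S(4,2) = 99.1100; S(4,3) = 69.8416; S(4,4) = 49.2166
Terminal payoffs V(N, i) = max(K - S_T, 0):
  V(4,0) = 0.000000; V(4,1) = 0.000000; V(4,2) = 0.000000; V(4,3) = 20.248363; V(4,4) = 40.873431
Backward induction: V(k, i) = exp(-r*dt) * [p * V(k+1, i) + (1-p) * V(k+1, i+1)]; then take max(V_cont, immediate exercise) for American.
  V(3,0) = exp(-r*dt) * [p*0.000000 + (1-p)*0.000000] = 0.000000; exercise = 0.000000; V(3,0) = max -> 0.000000
  V(3,1) = exp(-r*dt) * [p*0.000000 + (1-p)*0.000000] = 0.000000; exercise = 0.000000; V(3,1) = max -> 0.000000
  V(3,2) = exp(-r*dt) * [p*0.000000 + (1-p)*20.248363] = 10.580592; exercise = 6.891415; V(3,2) = max -> 10.580592
  V(3,3) = exp(-r*dt) * [p*20.248363 + (1-p)*40.873431] = 30.899641; exercise = 31.460948; V(3,3) = max -> 31.460948
  V(2,0) = exp(-r*dt) * [p*0.000000 + (1-p)*0.000000] = 0.000000; exercise = 0.000000; V(2,0) = max -> 0.000000
  V(2,1) = exp(-r*dt) * [p*0.000000 + (1-p)*10.580592] = 5.528789; exercise = 0.000000; V(2,1) = max -> 5.528789
  V(2,2) = exp(-r*dt) * [p*10.580592 + (1-p)*31.460948] = 21.425504; exercise = 20.248363; V(2,2) = max -> 21.425504
  V(1,0) = exp(-r*dt) * [p*0.000000 + (1-p)*5.528789] = 2.889017; exercise = 0.000000; V(1,0) = max -> 2.889017
  V(1,1) = exp(-r*dt) * [p*5.528789 + (1-p)*21.425504] = 13.801021; exercise = 6.891415; V(1,1) = max -> 13.801021
  V(0,0) = exp(-r*dt) * [p*2.889017 + (1-p)*13.801021] = 8.572983; exercise = 0.000000; V(0,0) = max -> 8.572983

Answer: Price = V(0,0) = 8.5730


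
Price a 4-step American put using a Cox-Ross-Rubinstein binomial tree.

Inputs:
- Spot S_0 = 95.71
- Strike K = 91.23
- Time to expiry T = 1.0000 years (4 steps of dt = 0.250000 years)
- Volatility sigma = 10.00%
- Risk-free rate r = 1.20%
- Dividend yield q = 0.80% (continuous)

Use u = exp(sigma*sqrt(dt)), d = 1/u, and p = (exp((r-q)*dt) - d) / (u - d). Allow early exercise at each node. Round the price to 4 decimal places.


Answer: Price = V(0,0) = 1.9790

Derivation:
dt = T/N = 0.250000
u = exp(sigma*sqrt(dt)) = 1.051271; d = 1/u = 0.951229
p = (exp((r-q)*dt) - d) / (u - d) = 0.497503
Discount per step: exp(-r*dt) = 0.997004
Stock lattice S(k, i) with i counting down-moves:
  k=0: S(0,0) = 95.7100
  k=1: S(1,0) = 100.6172; S(1,1) = 91.0422
  k=2: S(2,0) = 105.7759; S(2,1) = 95.7100; S(2,2) = 86.6020
  k=3: S(3,0) = 111.1992; S(3,1) = 100.6172; S(3,2) = 91.0422; S(3,3) = 82.3784
  k=4: S(4,0) = 116.9005; S(4,1) = 105.7759; S(4,2) = 95.7100; S(4,3) = 86.6020; S(4,4) = 78.3607
Terminal payoffs V(N, i) = max(K - S_T, 0):
  V(4,0) = 0.000000; V(4,1) = 0.000000; V(4,2) = 0.000000; V(4,3) = 4.628011; V(4,4) = 12.869280
Backward induction: V(k, i) = exp(-r*dt) * [p * V(k+1, i) + (1-p) * V(k+1, i+1)]; then take max(V_cont, immediate exercise) for American.
  V(3,0) = exp(-r*dt) * [p*0.000000 + (1-p)*0.000000] = 0.000000; exercise = 0.000000; V(3,0) = max -> 0.000000
  V(3,1) = exp(-r*dt) * [p*0.000000 + (1-p)*0.000000] = 0.000000; exercise = 0.000000; V(3,1) = max -> 0.000000
  V(3,2) = exp(-r*dt) * [p*0.000000 + (1-p)*4.628011] = 2.318593; exercise = 0.187832; V(3,2) = max -> 2.318593
  V(3,3) = exp(-r*dt) * [p*4.628011 + (1-p)*12.869280] = 8.742952; exercise = 8.851640; V(3,3) = max -> 8.851640
  V(2,0) = exp(-r*dt) * [p*0.000000 + (1-p)*0.000000] = 0.000000; exercise = 0.000000; V(2,0) = max -> 0.000000
  V(2,1) = exp(-r*dt) * [p*0.000000 + (1-p)*2.318593] = 1.161595; exercise = 0.000000; V(2,1) = max -> 1.161595
  V(2,2) = exp(-r*dt) * [p*2.318593 + (1-p)*8.851640] = 5.584647; exercise = 4.628011; V(2,2) = max -> 5.584647
  V(1,0) = exp(-r*dt) * [p*0.000000 + (1-p)*1.161595] = 0.581949; exercise = 0.000000; V(1,0) = max -> 0.581949
  V(1,1) = exp(-r*dt) * [p*1.161595 + (1-p)*5.584647] = 3.374026; exercise = 0.187832; V(1,1) = max -> 3.374026
  V(0,0) = exp(-r*dt) * [p*0.581949 + (1-p)*3.374026] = 1.979012; exercise = 0.000000; V(0,0) = max -> 1.979012


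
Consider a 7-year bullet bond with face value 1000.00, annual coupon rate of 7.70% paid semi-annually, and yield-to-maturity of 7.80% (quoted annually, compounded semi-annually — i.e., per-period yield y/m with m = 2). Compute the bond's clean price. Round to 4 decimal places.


Coupon per period c = face * coupon_rate / m = 38.500000
Periods per year m = 2; per-period yield y/m = 0.039000
Number of cashflows N = 14
Cashflows (t years, CF_t, discount factor 1/(1+y/m)^(m*t), PV):
  t = 0.5000: CF_t = 38.500000, DF = 0.962464, PV = 37.054860
  t = 1.0000: CF_t = 38.500000, DF = 0.926337, PV = 35.663966
  t = 1.5000: CF_t = 38.500000, DF = 0.891566, PV = 34.325280
  t = 2.0000: CF_t = 38.500000, DF = 0.858100, PV = 33.036843
  t = 2.5000: CF_t = 38.500000, DF = 0.825890, PV = 31.796769
  t = 3.0000: CF_t = 38.500000, DF = 0.794889, PV = 30.603243
  t = 3.5000: CF_t = 38.500000, DF = 0.765052, PV = 29.454516
  t = 4.0000: CF_t = 38.500000, DF = 0.736335, PV = 28.348909
  t = 4.5000: CF_t = 38.500000, DF = 0.708696, PV = 27.284802
  t = 5.0000: CF_t = 38.500000, DF = 0.682094, PV = 26.260637
  t = 5.5000: CF_t = 38.500000, DF = 0.656491, PV = 25.274915
  t = 6.0000: CF_t = 38.500000, DF = 0.631849, PV = 24.326194
  t = 6.5000: CF_t = 38.500000, DF = 0.608132, PV = 23.413083
  t = 7.0000: CF_t = 1038.500000, DF = 0.585305, PV = 607.839383
Price P = sum_t PV_t = 994.683399

Answer: Price = 994.6834


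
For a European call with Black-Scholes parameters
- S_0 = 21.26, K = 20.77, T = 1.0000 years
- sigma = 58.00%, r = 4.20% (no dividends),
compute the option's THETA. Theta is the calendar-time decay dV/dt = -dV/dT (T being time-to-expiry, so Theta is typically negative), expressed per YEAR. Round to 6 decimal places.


Answer: Theta = -2.627496

Derivation:
d1 = 0.4026167845; d2 = -0.1773832155
phi(d1) = 0.3678836090; exp(-qT) = 1.0000000000; exp(-rT) = 0.9588697806
Theta = -S*exp(-qT)*phi(d1)*sigma/(2*sqrt(T)) - r*K*exp(-rT)*N(d2) + q*S*exp(-qT)*N(d1)
N(d1) = 0.6563849199; N(d2) = 0.4296036952; sqrt(T) = 1.0000000000
Term 1 = -21.2600 * 1.0000000000 * 0.3678836090 * 0.5800 / (2 * 1.0000000000) = -2.2681496029
Term 2 = -0.0420 * 20.7700 * 0.9588697806 * 0.4296036952 = -0.3593465064
Term 3 = 0 (no dividend yield, q = 0)
Theta = -2.2681496029 + (-0.3593465064) + (0.0000000000) = -2.627496


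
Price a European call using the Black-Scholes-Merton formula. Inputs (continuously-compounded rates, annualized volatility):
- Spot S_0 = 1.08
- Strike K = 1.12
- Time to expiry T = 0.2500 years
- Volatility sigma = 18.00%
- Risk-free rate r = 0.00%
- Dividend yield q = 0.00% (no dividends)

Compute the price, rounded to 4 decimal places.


Answer: Price = 0.0227

Derivation:
d1 = (ln(S/K) + (r - q + 0.5*sigma^2) * T) / (sigma * sqrt(T)) = -0.35908494
d2 = d1 - sigma * sqrt(T) = -0.44908494
exp(-rT) = 1.00000000; exp(-qT) = 1.00000000
C = S_0 * exp(-qT) * N(d1) - K * exp(-rT) * N(d2)
N(d1) = 0.35976578; N(d2) = 0.32668519
C = 1.0800 * 1.00000000 * 0.35976578 - 1.1200 * 1.00000000 * 0.32668519 = 0.0227


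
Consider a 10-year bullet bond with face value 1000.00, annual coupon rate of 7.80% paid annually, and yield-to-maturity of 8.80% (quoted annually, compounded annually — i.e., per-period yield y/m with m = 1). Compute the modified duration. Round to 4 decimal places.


Coupon per period c = face * coupon_rate / m = 78.000000
Periods per year m = 1; per-period yield y/m = 0.088000
Number of cashflows N = 10
Cashflows (t years, CF_t, discount factor 1/(1+y/m)^(m*t), PV):
  t = 1.0000: CF_t = 78.000000, DF = 0.919118, PV = 71.691176
  t = 2.0000: CF_t = 78.000000, DF = 0.844777, PV = 65.892625
  t = 3.0000: CF_t = 78.000000, DF = 0.776450, PV = 60.563075
  t = 4.0000: CF_t = 78.000000, DF = 0.713649, PV = 55.664591
  t = 5.0000: CF_t = 78.000000, DF = 0.655927, PV = 51.162308
  t = 6.0000: CF_t = 78.000000, DF = 0.602874, PV = 47.024180
  t = 7.0000: CF_t = 78.000000, DF = 0.554112, PV = 43.220754
  t = 8.0000: CF_t = 78.000000, DF = 0.509294, PV = 39.724957
  t = 9.0000: CF_t = 78.000000, DF = 0.468101, PV = 36.511909
  t = 10.0000: CF_t = 1078.000000, DF = 0.430240, PV = 463.798999
Price P = sum_t PV_t = 935.254575
First compute Macaulay numerator sum_t t * PV_t:
  t * PV_t at t = 1.0000: 71.691176
  t * PV_t at t = 2.0000: 131.785251
  t * PV_t at t = 3.0000: 181.689225
  t * PV_t at t = 4.0000: 222.658363
  t * PV_t at t = 5.0000: 255.811539
  t * PV_t at t = 6.0000: 282.145080
  t * PV_t at t = 7.0000: 302.545275
  t * PV_t at t = 8.0000: 317.799659
  t * PV_t at t = 9.0000: 328.607184
  t * PV_t at t = 10.0000: 4637.989993
Macaulay duration D = 6732.722745 / 935.254575 = 7.198813
Modified duration = D / (1 + y/m) = 7.198813 / (1 + 0.088000) = 6.616556

Answer: Modified duration = 6.6166
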